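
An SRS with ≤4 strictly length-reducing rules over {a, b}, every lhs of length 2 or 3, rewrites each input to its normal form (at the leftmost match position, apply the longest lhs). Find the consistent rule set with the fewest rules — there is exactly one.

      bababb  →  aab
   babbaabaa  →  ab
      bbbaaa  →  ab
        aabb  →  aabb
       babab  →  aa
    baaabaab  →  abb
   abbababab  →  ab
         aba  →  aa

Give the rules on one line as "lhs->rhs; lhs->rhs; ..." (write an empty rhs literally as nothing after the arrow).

  | bababb => bbabb => bbbb => aab
  | babbaabaa => bbbaabaa => aaaabaa => ababaa => abbaa => abaa => aaa => ab
  | bbbaaa => aaaaa => abaa => aaa => ab
  | aabb

aaa->ab; ba->a; bab->bb; bbb->aa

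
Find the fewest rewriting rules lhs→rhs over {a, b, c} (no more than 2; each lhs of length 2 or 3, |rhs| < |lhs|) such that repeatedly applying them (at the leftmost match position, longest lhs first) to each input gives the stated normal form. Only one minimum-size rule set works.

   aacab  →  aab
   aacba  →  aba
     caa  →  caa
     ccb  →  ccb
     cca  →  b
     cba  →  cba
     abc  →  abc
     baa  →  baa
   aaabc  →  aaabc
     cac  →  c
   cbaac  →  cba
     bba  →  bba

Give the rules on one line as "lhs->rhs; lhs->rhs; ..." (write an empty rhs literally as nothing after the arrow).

  | aacab => aab
  | aacba => aba
  | caa
  | ccb

ac->; cca->b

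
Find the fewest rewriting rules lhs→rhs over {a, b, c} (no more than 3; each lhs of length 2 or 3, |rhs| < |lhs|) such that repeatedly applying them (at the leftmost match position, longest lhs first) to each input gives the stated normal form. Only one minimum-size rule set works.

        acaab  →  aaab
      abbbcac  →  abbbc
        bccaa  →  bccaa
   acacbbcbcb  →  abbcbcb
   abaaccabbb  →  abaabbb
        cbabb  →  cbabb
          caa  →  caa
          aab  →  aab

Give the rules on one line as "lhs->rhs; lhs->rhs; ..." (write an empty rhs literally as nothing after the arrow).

ac->; aca->aa

  | acaab => aaab
  | abbbcac => abbbc
  | bccaa
  | acacbbcbcb => aacbbcbcb => abbcbcb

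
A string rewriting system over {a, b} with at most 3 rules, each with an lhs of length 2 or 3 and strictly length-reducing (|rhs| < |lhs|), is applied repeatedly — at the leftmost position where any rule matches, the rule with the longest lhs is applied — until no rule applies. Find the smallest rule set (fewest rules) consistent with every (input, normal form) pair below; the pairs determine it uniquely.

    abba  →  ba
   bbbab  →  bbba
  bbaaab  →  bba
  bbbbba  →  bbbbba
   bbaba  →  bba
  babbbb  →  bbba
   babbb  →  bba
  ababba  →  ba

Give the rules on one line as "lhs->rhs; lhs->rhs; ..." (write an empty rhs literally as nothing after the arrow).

aa->a; ab->a; abb->ba

  | abba => baa => ba
  | bbbab => bbba
  | bbaaab => bbaab => bbab => bba
  | bbbbba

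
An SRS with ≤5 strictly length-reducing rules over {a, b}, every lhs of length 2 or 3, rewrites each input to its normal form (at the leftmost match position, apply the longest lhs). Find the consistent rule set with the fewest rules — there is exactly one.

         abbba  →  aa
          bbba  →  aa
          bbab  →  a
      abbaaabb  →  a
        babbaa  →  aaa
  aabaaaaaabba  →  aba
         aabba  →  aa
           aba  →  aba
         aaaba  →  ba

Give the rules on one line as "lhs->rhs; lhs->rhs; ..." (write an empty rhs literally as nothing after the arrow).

  | abbba => bba => aa
  | bbba => aa
  | bbab => aab => bb => a
  | abbaaabb => baaabb => babbb => bbb => a

aab->bb; abb->b; bb->a; bbb->a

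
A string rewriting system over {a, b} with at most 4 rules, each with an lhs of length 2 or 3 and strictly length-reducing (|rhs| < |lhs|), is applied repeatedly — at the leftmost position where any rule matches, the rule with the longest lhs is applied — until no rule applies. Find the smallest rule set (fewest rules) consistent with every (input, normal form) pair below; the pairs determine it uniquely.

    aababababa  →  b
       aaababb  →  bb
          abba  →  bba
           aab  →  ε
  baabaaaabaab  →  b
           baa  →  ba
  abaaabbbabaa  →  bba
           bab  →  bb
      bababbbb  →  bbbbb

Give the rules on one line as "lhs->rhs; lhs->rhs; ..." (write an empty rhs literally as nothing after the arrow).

  | aababababa => abababa => baba => b
  | aaababb => aababb => abb => bb
  | abba => bba
  | aab => ε

aa->a; aab->; ab->b; aba->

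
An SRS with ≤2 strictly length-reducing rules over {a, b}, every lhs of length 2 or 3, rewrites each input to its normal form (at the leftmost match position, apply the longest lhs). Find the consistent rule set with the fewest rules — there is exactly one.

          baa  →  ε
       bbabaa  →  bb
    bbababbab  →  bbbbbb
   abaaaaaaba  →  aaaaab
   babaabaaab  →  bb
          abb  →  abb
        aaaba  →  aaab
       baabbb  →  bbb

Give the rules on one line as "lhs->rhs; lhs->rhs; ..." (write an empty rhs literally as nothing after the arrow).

ba->b; baa->

  | baa => ε
  | bbabaa => bbbaa => bb
  | bbababbab => bbbabbab => bbbbbab => bbbbbb
  | abaaaaaaba => aaaaaba => aaaaab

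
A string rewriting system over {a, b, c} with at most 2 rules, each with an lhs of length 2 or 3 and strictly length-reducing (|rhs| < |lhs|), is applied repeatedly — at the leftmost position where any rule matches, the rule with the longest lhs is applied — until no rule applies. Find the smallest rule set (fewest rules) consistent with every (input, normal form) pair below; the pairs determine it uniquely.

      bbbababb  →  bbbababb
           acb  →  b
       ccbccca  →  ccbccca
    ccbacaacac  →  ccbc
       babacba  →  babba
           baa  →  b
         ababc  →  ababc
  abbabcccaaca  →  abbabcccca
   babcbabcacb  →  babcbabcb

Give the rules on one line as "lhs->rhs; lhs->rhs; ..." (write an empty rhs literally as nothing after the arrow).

aa->; ac->

  | bbbababb
  | acb => b
  | ccbccca
  | ccbacaacac => ccbaacac => ccbcac => ccbc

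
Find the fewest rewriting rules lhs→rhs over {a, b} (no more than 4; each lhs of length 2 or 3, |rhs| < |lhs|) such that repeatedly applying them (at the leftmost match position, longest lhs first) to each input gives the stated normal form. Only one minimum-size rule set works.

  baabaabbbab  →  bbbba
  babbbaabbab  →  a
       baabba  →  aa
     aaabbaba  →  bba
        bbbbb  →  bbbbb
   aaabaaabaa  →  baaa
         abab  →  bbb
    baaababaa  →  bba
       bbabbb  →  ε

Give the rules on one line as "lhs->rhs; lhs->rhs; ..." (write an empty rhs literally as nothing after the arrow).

  | baabaabbbab => babbabbbab => ababbbab => bbbbbab => bbbba
  | babbbaabbab => abbaabbab => baabbab => babab => aab => a
  | baabba => baba => aa
  | aaabbaba => aababa => abbba => bba

ab->; aba->bb; bab->a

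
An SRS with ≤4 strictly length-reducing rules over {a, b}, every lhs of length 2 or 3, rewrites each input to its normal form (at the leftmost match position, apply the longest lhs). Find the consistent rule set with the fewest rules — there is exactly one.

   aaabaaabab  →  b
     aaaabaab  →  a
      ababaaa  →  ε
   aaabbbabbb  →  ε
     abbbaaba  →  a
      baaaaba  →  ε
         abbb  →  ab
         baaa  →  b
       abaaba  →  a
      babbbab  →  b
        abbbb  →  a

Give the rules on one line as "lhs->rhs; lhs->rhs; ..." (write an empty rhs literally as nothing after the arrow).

  | aaabaaabab => baaabab => baabab => babab => bbab => b
  | aaaabaab => abaab => abab => abb => a
  | ababaaa => abbaaa => aaa => ε
  | aaabbbabbb => bbbabbb => babbb => bbbb => bb => ε

aaa->; ba->b; bb->; bba->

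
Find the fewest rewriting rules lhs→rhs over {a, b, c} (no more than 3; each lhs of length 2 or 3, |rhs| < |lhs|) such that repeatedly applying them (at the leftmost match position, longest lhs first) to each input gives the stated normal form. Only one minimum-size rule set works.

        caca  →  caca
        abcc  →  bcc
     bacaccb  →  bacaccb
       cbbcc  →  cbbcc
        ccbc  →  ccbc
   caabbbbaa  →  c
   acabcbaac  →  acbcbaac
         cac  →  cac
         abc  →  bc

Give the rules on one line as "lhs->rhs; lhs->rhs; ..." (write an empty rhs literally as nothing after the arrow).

ab->b; bba->

  | caca
  | abcc => bcc
  | bacaccb
  | cbbcc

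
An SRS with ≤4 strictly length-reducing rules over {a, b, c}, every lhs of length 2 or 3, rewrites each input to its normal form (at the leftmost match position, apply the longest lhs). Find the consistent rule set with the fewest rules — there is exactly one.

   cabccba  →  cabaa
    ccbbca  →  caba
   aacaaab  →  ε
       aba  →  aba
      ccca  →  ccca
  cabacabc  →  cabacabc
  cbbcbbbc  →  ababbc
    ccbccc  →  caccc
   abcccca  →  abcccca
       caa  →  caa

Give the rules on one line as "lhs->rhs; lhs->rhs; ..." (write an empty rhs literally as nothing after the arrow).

  | cabccba => cabcaa => cabaa
  | ccbbca => cabca => caba
  | aacaaab => aacb => aaa => ε
  | aba

aaa->; bca->ba; cb->a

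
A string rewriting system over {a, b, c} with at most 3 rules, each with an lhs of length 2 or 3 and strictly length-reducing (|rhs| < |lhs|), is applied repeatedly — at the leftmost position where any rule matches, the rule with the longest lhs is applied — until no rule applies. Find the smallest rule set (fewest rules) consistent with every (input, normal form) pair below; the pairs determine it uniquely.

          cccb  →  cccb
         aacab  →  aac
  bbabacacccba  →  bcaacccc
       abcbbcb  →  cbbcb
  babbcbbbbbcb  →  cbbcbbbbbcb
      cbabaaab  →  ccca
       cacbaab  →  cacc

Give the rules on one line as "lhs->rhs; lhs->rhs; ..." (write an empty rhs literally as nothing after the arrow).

ab->; ba->c; bac->a

  | cccb
  | aacab => aac
  | bbabacacccba => bcbacacccba => bcaacccba => bcaacccc
  | abcbbcb => cbbcb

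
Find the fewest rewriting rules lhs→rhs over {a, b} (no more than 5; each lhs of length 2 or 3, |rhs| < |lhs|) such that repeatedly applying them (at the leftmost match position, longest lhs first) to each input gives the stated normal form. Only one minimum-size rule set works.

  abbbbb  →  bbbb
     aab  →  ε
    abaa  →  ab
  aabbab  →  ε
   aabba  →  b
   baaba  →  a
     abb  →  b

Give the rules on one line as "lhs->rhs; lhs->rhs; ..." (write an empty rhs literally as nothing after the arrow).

aab->; abb->b; ba->b; bab->

  | abbbbb => bbbb
  | aab => ε
  | abaa => aba => ab
  | aabbab => bab => ε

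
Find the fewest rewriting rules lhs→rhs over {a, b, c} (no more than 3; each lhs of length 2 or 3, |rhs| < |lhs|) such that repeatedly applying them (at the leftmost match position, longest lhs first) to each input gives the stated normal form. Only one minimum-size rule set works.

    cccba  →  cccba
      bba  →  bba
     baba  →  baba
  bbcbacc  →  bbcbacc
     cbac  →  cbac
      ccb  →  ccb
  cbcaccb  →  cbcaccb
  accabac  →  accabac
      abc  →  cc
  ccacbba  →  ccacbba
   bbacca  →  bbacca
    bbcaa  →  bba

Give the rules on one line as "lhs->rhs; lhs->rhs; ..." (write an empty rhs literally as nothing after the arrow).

abc->cc; caa->a

  | cccba
  | bba
  | baba
  | bbcbacc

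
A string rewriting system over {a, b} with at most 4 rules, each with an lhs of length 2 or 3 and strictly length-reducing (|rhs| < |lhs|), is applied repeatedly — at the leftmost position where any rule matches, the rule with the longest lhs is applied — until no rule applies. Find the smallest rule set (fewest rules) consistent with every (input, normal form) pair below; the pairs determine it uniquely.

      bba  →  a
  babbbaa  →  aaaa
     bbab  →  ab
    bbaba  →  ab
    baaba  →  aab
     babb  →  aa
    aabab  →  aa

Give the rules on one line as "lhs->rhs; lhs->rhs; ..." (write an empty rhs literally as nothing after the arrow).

  | bba => a
  | babbbaa => bbbbaa => aabaa => aaaa
  | bbab => ab
  | bbaba => aba => ab

ba->b; baa->aa; bb->; bbb->aa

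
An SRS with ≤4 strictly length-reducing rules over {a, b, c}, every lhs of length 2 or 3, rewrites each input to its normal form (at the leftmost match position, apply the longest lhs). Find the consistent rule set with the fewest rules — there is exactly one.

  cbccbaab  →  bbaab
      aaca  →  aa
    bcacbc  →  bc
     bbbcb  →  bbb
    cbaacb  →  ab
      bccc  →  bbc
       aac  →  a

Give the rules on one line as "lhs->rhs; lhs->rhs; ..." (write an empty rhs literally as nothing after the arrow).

  | cbccbaab => ccbaab => bbaab
  | aaca => aa
  | bcacbc => bcbc => bc
  | bbbcb => bbb

ac->; cb->; cc->b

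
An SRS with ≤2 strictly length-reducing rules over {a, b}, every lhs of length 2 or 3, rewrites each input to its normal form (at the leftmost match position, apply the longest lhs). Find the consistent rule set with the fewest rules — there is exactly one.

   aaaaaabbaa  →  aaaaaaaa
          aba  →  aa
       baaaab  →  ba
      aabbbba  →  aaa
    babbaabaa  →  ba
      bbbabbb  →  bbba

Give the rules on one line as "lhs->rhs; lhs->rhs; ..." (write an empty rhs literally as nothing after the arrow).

ab->a; baa->ba

  | aaaaaabbaa => aaaaaabaa => aaaaaaaa
  | aba => aa
  | baaaab => baaab => baab => bab => ba
  | aabbbba => aabbba => aabba => aaba => aaa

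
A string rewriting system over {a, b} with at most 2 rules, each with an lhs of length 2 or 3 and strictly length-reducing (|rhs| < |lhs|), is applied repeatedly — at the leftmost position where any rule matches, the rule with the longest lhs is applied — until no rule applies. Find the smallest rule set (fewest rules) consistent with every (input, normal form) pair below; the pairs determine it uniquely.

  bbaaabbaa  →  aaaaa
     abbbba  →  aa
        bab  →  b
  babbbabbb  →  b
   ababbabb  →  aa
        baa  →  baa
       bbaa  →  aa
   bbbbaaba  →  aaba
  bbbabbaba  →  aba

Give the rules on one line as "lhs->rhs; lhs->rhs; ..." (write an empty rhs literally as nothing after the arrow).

  | bbaaabbaa => aaabbaa => aaaaa
  | abbbba => abba => aa
  | bab => b
  | babbbabbb => bbbabbb => babbb => bbb => b

bab->b; bb->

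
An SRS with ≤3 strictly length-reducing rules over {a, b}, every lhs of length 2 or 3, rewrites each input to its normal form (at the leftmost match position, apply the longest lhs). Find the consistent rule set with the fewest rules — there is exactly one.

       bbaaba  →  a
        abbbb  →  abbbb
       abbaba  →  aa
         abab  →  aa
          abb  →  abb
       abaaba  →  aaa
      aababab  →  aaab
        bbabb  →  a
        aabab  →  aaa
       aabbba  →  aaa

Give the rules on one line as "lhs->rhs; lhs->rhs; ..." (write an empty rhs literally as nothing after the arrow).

ba->a; baa->a; bab->ba

  | bbaaba => baba => baa => a
  | abbbb
  | abbaba => abbaa => aba => aa
  | abab => aba => aa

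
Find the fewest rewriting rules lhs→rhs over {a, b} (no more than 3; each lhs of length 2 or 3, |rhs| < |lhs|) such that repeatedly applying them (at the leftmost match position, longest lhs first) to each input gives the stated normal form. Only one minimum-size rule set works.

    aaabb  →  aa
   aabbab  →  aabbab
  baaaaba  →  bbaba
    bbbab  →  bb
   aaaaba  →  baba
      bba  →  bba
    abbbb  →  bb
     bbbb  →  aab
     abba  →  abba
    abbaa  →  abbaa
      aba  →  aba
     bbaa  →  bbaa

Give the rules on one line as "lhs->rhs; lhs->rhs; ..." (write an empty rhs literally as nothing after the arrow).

  | aaabb => bbb => aa
  | aabbab
  | baaaaba => bbaba
  | bbbab => aaab => bb

aaa->b; bbb->aa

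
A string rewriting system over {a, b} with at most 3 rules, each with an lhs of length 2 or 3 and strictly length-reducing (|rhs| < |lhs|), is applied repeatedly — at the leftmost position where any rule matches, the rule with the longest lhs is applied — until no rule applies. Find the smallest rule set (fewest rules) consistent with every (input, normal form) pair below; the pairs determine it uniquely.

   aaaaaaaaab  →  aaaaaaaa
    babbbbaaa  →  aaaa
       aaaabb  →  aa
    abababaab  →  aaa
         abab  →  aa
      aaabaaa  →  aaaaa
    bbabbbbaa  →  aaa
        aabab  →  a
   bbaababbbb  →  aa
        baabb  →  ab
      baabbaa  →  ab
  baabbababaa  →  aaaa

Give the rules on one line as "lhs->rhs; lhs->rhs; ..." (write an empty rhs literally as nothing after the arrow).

  | aaaaaaaaab => aaaaaaaa
  | babbbbaaa => bbbbbaaa => abbbaaa => aabaaa => aaaa
  | aaaabb => aaab => aa
  | abababaab => abbabaab => aaabaab => aaaab => aaa

aab->a; ba->b; bb->a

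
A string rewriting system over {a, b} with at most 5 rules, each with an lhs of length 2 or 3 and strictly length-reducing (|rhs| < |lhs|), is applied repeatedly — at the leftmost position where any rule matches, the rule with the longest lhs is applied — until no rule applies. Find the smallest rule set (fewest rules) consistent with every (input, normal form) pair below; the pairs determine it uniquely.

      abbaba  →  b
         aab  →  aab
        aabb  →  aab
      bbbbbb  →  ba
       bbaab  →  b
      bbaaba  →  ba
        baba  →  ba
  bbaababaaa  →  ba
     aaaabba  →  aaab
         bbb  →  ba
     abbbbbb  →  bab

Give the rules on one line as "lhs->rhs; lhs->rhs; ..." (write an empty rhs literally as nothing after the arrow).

aba->bb; baa->b; bb->b; bbb->ba

  | abbaba => ababa => bbba => baa => b
  | aab
  | aabb => aab
  | bbbbbb => babbb => baba => bbb => ba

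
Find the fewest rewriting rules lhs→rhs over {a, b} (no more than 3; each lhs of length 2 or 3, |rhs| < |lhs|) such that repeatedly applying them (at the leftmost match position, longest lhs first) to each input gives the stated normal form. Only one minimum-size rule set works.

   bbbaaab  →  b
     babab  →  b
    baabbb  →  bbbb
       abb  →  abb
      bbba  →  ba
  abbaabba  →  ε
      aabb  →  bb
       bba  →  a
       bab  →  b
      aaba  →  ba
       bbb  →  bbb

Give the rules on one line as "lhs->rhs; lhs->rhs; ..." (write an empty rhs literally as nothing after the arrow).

  | bbbaaab => baaab => bab => b
  | babab => bab => b
  | baabbb => bbbb
  | abb

aa->; bab->b; bba->a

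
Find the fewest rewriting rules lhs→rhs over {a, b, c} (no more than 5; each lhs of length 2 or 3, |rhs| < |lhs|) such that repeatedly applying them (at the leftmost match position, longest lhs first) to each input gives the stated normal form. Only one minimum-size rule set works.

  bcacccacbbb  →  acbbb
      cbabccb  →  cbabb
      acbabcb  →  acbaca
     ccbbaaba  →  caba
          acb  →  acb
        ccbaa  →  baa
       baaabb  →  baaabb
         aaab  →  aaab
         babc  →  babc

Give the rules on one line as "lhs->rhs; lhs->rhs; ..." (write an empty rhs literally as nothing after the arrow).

  | bcacccacbbb => ccccacbbb => ccacbbb => acbbb
  | cbabccb => cbabb
  | acbabcb => acbaca
  | ccbbaaba => bbaaba => caba

bba->c; bca->c; bcb->ca; cc->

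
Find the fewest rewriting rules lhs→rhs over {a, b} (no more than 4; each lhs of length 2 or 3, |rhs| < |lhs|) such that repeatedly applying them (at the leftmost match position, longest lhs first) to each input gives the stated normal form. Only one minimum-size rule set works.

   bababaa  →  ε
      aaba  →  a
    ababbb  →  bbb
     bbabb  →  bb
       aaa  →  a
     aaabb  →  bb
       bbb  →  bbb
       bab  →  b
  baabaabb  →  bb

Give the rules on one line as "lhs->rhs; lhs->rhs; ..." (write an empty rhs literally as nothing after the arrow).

aa->; ab->b; ba->a

  | bababaa => ababaa => babaa => abaa => baa => aa => ε
  | aaba => ba => a
  | ababbb => babbb => abbb => bbb
  | bbabb => babb => abb => bb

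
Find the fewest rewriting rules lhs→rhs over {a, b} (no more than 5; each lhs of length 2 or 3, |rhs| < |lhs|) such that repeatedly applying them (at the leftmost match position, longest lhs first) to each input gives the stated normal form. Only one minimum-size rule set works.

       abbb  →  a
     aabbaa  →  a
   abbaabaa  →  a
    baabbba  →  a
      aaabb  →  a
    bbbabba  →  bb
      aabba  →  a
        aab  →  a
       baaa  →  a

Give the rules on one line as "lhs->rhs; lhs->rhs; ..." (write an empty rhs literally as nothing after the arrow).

  | abbb => abb => ab => a
  | aabbaa => abbaa => abaa => aaa => aa => a
  | abbaabaa => abaabaa => aaabaa => aabaa => abaa => aaa => aa => a
  | baabbba => abbba => abba => aba => aa => a

aa->a; ab->a; ba->; bab->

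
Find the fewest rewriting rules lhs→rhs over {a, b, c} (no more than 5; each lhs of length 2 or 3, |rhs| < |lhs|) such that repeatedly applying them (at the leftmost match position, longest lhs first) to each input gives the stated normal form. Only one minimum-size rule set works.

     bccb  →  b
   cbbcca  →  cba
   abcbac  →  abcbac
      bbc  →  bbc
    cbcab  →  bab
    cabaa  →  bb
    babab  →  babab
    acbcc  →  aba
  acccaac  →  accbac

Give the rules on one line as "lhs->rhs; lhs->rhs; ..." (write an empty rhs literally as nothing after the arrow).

  | bccb => aab => b
  | cbbcca => cbaaa => cba
  | abcbac
  | bbc

aa->; bca->aa; bcc->aa; ca->b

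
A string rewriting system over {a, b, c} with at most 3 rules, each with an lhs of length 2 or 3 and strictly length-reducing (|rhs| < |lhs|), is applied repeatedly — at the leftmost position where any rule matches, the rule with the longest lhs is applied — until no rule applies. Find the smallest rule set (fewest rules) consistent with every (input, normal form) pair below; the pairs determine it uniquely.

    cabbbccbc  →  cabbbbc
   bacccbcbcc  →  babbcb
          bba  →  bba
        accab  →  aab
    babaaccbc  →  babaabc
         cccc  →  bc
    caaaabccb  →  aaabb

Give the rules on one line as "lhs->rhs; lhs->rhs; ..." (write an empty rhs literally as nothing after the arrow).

caa->a; cc->; ccc->b

  | cabbbccbc => cabbbbc
  | bacccbcbcc => babbcbcc => babbcb
  | bba
  | accab => aab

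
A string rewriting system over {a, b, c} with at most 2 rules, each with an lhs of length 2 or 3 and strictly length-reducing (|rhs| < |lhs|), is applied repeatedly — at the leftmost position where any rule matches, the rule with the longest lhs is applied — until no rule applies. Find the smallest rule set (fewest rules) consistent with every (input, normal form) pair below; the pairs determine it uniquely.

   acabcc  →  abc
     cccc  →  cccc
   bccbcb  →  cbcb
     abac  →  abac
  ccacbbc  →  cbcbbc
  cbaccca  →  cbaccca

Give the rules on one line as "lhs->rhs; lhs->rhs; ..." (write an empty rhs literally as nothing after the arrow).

bcc->c; cac->bc

  | acabcc => acac => abc
  | cccc
  | bccbcb => cbcb
  | abac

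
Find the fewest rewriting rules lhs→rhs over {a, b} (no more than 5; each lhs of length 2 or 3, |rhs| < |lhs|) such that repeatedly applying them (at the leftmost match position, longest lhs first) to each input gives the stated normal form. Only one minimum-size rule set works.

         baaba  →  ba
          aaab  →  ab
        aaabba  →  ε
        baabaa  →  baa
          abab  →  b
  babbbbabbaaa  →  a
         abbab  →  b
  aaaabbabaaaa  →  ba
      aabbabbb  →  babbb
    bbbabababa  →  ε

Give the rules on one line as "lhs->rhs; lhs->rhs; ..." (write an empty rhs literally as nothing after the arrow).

  | baaba => ba
  | aaab => ab
  | aaabba => abba => aab => ε
  | baabaa => baa

aaa->a; aab->; aba->; bba->ab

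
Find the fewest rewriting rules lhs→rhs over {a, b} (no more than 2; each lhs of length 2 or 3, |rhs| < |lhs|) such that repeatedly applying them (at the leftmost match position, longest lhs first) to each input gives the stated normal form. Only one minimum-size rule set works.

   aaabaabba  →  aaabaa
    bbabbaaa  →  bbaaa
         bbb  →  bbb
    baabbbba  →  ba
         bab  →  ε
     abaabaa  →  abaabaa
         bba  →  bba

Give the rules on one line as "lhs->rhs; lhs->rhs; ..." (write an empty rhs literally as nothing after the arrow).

abb->; bab->

  | aaabaabba => aaabaa
  | bbabbaaa => bbaaa
  | bbb
  | baabbbba => babba => ba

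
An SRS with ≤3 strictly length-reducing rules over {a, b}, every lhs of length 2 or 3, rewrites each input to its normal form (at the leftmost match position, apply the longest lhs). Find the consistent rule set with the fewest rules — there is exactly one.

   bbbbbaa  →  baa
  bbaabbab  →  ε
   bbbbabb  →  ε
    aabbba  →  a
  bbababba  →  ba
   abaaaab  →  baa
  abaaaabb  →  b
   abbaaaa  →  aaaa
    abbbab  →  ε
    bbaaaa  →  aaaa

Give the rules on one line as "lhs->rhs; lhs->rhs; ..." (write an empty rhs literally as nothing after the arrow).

  | bbbbbaa => bbbaa => baa
  | bbaabbab => aabbab => bab => bb => ε
  | bbbbabb => bbabb => abb => bb => ε
  | aabbba => bba => a

aab->; ab->b; bb->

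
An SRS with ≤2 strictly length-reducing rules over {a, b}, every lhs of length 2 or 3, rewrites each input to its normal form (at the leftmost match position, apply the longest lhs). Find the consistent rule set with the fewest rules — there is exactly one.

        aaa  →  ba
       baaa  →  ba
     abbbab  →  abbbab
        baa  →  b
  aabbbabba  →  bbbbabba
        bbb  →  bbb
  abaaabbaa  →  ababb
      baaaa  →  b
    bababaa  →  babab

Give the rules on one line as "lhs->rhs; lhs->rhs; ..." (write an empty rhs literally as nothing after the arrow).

  | aaa => ba
  | baaa => ba
  | abbbab
  | baa => b

aa->b; baa->b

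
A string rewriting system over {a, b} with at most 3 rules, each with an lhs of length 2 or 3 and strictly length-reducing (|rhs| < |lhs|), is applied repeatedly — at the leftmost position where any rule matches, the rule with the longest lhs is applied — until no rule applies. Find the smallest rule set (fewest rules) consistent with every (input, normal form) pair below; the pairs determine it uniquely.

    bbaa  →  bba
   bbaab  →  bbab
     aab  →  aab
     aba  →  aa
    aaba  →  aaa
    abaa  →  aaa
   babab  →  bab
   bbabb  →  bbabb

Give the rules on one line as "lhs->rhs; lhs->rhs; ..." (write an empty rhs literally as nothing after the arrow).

  | bbaa => bba
  | bbaab => bbab
  | aab
  | aba => aa

aba->aa; baa->ba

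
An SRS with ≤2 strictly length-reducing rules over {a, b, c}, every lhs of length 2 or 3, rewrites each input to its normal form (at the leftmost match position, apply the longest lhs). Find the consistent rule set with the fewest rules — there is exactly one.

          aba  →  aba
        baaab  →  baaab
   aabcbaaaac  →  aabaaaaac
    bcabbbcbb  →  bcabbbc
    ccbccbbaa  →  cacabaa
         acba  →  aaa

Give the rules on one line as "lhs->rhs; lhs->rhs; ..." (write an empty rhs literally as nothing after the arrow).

  | aba
  | baaab
  | aabcbaaaac => aabaaaaac
  | bcabbbcbb => bcabbbab => bcabbbc

bab->bc; cb->a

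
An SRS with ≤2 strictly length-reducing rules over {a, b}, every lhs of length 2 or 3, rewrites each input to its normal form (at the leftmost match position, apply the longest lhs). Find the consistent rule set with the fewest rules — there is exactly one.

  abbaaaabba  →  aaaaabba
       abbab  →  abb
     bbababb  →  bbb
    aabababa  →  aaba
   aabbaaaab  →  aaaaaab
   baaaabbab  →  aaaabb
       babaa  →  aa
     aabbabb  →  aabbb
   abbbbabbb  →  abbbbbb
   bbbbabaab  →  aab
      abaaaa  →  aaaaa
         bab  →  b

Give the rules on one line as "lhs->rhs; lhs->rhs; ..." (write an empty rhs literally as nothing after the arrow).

baa->aa; bab->b

  | abbaaaabba => abaaaabba => aaaaabba
  | abbab => abb
  | bbababb => bbabb => bbb
  | aabababa => aababa => aaba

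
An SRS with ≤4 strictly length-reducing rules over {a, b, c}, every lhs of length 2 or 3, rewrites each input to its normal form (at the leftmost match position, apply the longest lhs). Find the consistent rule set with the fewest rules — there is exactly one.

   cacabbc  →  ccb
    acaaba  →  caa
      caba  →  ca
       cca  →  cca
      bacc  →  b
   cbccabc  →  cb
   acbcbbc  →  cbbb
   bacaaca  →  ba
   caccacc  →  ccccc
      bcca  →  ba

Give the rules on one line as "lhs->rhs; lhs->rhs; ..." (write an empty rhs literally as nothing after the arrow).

ab->; ac->c; bc->b

  | cacabbc => ccabbc => ccbc => ccb
  | acaaba => caaba => caa
  | caba => ca
  | cca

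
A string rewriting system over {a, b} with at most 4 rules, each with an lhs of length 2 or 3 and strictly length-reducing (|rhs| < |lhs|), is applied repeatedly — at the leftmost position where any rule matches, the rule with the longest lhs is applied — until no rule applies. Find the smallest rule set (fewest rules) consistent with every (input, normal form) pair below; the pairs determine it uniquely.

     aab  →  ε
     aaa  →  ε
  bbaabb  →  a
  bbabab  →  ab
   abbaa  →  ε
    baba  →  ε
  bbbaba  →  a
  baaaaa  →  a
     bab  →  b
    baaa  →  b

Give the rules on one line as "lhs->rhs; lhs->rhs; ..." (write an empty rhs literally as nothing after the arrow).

  | aab => bb => ε
  | aaa => ba => ε
  | bbaabb => aabb => bbb => a
  | bbabab => abab => ab

aa->b; ba->; bb->; bbb->a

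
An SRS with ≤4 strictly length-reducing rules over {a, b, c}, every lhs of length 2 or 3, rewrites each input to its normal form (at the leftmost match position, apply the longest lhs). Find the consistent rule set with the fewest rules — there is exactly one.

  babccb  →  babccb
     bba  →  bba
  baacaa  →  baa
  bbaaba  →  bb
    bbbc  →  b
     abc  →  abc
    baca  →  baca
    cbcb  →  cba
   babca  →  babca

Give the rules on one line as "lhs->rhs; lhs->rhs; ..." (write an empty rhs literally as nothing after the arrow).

  | babccb
  | bba
  | baacaa => baa
  | bbaaba => bbaac => bb

aac->; aba->ac; bbc->; bcb->ba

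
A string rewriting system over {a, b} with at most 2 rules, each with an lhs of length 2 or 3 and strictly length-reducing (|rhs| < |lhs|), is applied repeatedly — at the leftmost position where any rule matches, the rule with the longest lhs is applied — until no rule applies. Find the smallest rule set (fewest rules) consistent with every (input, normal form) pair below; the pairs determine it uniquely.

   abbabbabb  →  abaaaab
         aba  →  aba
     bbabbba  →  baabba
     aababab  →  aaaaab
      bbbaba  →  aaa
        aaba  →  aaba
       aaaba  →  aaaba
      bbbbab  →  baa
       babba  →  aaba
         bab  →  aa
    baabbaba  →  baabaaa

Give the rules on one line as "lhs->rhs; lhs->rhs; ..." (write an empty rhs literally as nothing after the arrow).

bab->aa; bbb->b

  | abbabbabb => abaababb => abaaaab
  | aba
  | bbabbba => baabba
  | aababab => aaaaab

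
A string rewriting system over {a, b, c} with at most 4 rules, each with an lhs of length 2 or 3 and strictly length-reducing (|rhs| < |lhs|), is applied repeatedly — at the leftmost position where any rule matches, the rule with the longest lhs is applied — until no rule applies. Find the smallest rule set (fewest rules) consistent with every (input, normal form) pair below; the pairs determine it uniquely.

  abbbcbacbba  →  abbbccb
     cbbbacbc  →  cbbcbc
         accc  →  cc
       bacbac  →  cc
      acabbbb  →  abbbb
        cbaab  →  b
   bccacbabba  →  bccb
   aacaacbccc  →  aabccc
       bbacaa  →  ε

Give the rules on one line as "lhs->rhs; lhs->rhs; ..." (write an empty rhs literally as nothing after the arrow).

  | abbbcbacbba => abbbccbba => abbbccb
  | cbbbacbc => cbbcbc
  | accc => cc
  | bacbac => cbac => cc

ac->; ba->; ca->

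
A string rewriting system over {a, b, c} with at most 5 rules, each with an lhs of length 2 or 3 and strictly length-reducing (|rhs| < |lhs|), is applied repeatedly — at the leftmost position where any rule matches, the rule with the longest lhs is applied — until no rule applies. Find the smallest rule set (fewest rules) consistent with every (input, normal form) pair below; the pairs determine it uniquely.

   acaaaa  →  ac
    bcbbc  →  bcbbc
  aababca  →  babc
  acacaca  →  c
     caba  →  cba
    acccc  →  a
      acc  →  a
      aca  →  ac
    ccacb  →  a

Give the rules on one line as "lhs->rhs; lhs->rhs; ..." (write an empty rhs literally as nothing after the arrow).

  | acaaaa => acaaa => acaa => aca => ac
  | bcbbc
  | aababca => babca => babc
  | acacaca => accaca => aaca => ca => c

aa->; acb->a; ca->c; cc->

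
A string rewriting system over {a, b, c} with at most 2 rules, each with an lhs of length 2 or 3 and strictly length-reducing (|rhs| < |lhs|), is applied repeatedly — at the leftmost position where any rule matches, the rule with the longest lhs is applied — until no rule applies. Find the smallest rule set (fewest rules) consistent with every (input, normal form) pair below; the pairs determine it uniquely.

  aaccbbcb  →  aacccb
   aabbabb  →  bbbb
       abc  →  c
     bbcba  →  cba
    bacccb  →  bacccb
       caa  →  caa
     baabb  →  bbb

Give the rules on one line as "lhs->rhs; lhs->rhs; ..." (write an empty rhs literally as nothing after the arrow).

ab->b; bc->c

  | aaccbbcb => aaccbcb => aacccb
  | aabbabb => abbabb => bbabb => bbbb
  | abc => bc => c
  | bbcba => bcba => cba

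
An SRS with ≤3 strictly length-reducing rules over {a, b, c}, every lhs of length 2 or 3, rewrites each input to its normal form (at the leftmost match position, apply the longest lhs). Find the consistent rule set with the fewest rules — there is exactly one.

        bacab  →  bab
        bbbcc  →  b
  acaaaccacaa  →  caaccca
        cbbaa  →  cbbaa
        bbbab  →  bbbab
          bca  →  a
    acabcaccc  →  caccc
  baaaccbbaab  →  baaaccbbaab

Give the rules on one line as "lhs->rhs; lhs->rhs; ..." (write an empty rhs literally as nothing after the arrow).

aca->c; bac->b; bc->

  | bacab => bab
  | bbbcc => bbc => b
  | acaaaccacaa => caaccacaa => caaccca
  | cbbaa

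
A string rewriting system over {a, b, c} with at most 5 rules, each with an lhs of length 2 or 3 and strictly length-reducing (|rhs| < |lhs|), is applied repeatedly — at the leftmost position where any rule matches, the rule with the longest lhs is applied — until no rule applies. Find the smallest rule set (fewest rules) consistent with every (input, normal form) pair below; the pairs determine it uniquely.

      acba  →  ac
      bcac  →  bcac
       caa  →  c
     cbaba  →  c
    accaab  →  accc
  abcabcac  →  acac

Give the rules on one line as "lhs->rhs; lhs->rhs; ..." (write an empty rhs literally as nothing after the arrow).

  | acba => ac
  | bcac
  | caa => c
  | cbaba => cba => c

aa->; aab->c; ba->; cab->a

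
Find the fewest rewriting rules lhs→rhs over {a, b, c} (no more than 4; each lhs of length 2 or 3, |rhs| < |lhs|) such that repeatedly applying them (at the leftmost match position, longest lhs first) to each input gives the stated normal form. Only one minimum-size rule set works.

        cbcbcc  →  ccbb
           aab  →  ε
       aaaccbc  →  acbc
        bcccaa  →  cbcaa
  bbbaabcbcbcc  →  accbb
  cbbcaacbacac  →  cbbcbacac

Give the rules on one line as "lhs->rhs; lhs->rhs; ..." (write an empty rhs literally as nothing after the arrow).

aab->; aac->; bbb->a; bcc->cb

  | cbcbcc => cbccb => ccbb
  | aab => ε
  | aaaccbc => acbc
  | bcccaa => cbcaa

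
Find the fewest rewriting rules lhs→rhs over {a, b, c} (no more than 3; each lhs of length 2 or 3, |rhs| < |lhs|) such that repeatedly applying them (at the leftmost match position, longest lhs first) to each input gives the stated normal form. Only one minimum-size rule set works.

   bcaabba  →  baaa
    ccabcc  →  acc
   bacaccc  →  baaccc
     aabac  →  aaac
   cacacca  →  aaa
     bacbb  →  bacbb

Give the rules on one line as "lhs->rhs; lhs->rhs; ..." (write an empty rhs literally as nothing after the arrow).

  | bcaabba => baabba => baaba => baaa
  | ccabcc => cabcc => abcc => acc
  | bacaccc => baaccc
  | aabac => aaac

ab->a; ca->a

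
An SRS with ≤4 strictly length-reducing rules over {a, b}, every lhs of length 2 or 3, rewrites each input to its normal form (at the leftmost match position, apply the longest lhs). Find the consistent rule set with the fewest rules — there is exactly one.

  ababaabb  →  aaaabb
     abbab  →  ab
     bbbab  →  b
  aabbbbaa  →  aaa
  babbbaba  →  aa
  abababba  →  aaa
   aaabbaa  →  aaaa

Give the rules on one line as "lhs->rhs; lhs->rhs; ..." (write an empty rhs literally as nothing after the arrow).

ba->a; bba->; bbb->bb

  | ababaabb => aabaabb => aaaabb
  | abbab => ab
  | bbbab => bbab => b
  | aabbbbaa => aabbbaa => aabbaa => aaa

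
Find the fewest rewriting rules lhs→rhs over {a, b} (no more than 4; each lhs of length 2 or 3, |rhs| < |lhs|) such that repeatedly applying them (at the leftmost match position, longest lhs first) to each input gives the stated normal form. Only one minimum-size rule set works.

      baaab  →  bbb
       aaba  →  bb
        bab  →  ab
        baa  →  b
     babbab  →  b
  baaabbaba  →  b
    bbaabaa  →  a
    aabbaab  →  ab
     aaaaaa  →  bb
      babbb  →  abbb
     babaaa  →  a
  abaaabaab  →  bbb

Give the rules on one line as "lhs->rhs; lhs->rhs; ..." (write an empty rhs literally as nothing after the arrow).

aa->b; aaa->bb; aab->aa; ba->a

  | baaab => aaab => bbb
  | aaba => aaa => bb
  | bab => ab
  | baa => aa => b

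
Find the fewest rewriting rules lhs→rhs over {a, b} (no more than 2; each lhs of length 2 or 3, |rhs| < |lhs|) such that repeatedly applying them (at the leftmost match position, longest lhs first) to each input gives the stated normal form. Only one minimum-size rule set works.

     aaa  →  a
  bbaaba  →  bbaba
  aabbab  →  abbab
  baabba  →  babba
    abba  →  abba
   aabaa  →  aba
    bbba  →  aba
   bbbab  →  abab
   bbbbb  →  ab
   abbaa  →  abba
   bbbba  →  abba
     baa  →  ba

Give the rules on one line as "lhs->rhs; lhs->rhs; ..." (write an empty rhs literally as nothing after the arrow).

aa->a; bbb->ab

  | aaa => aa => a
  | bbaaba => bbaba
  | aabbab => abbab
  | baabba => babba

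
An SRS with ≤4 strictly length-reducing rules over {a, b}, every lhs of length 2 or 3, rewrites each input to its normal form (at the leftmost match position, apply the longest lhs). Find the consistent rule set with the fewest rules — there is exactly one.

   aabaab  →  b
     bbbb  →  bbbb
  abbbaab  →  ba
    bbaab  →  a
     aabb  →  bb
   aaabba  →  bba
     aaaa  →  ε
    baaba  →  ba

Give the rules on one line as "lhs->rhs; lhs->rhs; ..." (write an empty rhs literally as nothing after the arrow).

aa->; ab->b; baa->a; bab->a

  | aabaab => baab => ab => b
  | bbbb
  | abbbaab => bbbaab => bbab => ba
  | bbaab => bab => a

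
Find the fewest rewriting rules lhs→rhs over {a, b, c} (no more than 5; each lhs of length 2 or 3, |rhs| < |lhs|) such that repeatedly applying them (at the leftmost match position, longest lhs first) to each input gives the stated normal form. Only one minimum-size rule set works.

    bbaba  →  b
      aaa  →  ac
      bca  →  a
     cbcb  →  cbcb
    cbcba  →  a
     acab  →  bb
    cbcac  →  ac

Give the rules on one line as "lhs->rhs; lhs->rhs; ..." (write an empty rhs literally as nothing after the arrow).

  | bbaba => baba => aba => aa => b
  | aaa => ac
  | bca => ba => a
  | cbcb

aa->b; aaa->ac; ba->a; ca->a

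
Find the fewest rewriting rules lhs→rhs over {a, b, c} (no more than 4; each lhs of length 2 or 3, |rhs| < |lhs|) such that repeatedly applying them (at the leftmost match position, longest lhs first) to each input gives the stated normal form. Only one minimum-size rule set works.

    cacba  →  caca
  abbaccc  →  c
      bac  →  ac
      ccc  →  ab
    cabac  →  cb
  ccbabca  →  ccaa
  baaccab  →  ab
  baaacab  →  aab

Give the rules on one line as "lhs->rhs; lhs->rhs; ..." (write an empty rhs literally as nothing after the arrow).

  | cacba => caca
  | abbaccc => abaccc => aaccc => bcc => c
  | bac => ac
  | ccc => ab

aac->b; ba->a; bc->; ccc->ab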